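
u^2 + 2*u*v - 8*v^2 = (u - 2*v)*(u + 4*v)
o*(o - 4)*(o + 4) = o^3 - 16*o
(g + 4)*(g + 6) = g^2 + 10*g + 24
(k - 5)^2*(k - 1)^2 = k^4 - 12*k^3 + 46*k^2 - 60*k + 25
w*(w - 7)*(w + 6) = w^3 - w^2 - 42*w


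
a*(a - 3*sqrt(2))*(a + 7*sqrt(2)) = a^3 + 4*sqrt(2)*a^2 - 42*a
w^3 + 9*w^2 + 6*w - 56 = (w - 2)*(w + 4)*(w + 7)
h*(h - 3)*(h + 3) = h^3 - 9*h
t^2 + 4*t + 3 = (t + 1)*(t + 3)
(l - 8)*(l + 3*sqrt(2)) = l^2 - 8*l + 3*sqrt(2)*l - 24*sqrt(2)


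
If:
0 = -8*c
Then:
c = 0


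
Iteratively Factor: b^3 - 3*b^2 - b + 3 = (b - 1)*(b^2 - 2*b - 3) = (b - 1)*(b + 1)*(b - 3)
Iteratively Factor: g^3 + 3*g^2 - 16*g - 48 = (g + 4)*(g^2 - g - 12) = (g + 3)*(g + 4)*(g - 4)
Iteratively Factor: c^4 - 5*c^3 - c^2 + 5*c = (c - 5)*(c^3 - c) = c*(c - 5)*(c^2 - 1) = c*(c - 5)*(c - 1)*(c + 1)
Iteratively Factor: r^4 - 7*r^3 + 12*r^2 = (r)*(r^3 - 7*r^2 + 12*r) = r*(r - 4)*(r^2 - 3*r) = r*(r - 4)*(r - 3)*(r)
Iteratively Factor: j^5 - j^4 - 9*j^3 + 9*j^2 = (j - 1)*(j^4 - 9*j^2) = j*(j - 1)*(j^3 - 9*j) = j*(j - 1)*(j + 3)*(j^2 - 3*j) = j^2*(j - 1)*(j + 3)*(j - 3)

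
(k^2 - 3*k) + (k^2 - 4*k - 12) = 2*k^2 - 7*k - 12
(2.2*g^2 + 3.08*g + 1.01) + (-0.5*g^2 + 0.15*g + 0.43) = 1.7*g^2 + 3.23*g + 1.44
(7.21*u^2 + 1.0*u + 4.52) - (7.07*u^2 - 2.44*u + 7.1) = 0.14*u^2 + 3.44*u - 2.58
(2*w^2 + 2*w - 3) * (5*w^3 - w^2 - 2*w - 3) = 10*w^5 + 8*w^4 - 21*w^3 - 7*w^2 + 9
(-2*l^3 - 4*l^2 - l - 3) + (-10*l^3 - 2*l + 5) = -12*l^3 - 4*l^2 - 3*l + 2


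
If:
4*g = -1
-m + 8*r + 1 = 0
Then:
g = -1/4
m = 8*r + 1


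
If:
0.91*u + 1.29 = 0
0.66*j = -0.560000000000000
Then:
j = -0.85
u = -1.42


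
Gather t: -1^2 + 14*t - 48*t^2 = -48*t^2 + 14*t - 1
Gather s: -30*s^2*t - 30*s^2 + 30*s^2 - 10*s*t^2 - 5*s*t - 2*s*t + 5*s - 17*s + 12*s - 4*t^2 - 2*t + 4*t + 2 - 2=-30*s^2*t + s*(-10*t^2 - 7*t) - 4*t^2 + 2*t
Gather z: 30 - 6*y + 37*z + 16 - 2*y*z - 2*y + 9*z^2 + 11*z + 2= -8*y + 9*z^2 + z*(48 - 2*y) + 48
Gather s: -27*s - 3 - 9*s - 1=-36*s - 4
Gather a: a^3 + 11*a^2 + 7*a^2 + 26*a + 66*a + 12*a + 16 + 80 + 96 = a^3 + 18*a^2 + 104*a + 192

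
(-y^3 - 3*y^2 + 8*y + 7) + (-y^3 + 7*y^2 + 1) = -2*y^3 + 4*y^2 + 8*y + 8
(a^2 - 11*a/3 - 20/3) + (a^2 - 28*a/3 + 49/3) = 2*a^2 - 13*a + 29/3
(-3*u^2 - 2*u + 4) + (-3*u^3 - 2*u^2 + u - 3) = -3*u^3 - 5*u^2 - u + 1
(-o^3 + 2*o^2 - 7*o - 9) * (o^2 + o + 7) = -o^5 + o^4 - 12*o^3 - 2*o^2 - 58*o - 63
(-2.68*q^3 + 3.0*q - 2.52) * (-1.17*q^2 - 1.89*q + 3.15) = 3.1356*q^5 + 5.0652*q^4 - 11.952*q^3 - 2.7216*q^2 + 14.2128*q - 7.938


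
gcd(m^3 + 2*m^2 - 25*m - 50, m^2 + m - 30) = m - 5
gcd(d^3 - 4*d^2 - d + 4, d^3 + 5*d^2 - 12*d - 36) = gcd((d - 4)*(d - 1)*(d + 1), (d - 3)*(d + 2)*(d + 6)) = 1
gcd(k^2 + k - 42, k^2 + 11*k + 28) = k + 7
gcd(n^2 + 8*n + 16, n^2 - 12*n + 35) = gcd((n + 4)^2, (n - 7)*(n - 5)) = 1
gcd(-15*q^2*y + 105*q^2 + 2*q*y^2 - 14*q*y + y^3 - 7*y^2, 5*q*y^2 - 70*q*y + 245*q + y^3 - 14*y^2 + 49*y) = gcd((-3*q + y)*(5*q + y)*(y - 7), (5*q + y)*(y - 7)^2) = 5*q*y - 35*q + y^2 - 7*y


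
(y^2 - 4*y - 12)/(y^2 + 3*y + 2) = (y - 6)/(y + 1)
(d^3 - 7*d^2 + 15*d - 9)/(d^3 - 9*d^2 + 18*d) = (d^2 - 4*d + 3)/(d*(d - 6))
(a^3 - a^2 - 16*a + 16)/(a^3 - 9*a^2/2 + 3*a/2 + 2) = 2*(a + 4)/(2*a + 1)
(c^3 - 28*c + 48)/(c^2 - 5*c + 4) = (c^2 + 4*c - 12)/(c - 1)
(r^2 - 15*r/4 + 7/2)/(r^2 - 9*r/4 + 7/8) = 2*(r - 2)/(2*r - 1)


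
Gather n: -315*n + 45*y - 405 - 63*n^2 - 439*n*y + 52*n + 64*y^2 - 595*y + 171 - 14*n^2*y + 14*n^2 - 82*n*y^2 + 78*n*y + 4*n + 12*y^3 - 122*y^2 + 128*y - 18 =n^2*(-14*y - 49) + n*(-82*y^2 - 361*y - 259) + 12*y^3 - 58*y^2 - 422*y - 252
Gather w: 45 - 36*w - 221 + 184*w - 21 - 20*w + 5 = 128*w - 192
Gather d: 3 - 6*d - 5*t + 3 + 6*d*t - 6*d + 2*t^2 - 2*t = d*(6*t - 12) + 2*t^2 - 7*t + 6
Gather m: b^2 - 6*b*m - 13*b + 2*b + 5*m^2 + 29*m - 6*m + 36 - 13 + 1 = b^2 - 11*b + 5*m^2 + m*(23 - 6*b) + 24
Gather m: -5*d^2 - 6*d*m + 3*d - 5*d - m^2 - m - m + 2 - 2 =-5*d^2 - 2*d - m^2 + m*(-6*d - 2)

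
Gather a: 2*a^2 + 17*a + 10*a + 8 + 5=2*a^2 + 27*a + 13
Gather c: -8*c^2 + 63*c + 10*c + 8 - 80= -8*c^2 + 73*c - 72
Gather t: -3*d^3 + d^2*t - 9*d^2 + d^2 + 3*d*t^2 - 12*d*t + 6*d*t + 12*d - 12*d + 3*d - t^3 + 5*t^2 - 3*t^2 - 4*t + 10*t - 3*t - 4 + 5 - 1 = -3*d^3 - 8*d^2 + 3*d - t^3 + t^2*(3*d + 2) + t*(d^2 - 6*d + 3)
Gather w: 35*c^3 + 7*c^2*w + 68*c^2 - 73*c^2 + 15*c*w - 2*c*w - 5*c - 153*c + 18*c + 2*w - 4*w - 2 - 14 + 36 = 35*c^3 - 5*c^2 - 140*c + w*(7*c^2 + 13*c - 2) + 20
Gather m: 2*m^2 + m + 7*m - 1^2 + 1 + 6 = 2*m^2 + 8*m + 6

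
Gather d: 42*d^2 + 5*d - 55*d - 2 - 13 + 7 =42*d^2 - 50*d - 8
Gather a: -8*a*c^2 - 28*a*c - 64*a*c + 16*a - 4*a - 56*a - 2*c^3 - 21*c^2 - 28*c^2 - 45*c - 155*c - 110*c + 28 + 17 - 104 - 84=a*(-8*c^2 - 92*c - 44) - 2*c^3 - 49*c^2 - 310*c - 143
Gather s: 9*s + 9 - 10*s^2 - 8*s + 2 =-10*s^2 + s + 11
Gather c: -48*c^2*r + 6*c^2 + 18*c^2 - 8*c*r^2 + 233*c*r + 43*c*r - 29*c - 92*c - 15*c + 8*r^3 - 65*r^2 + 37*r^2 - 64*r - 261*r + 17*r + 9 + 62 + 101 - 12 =c^2*(24 - 48*r) + c*(-8*r^2 + 276*r - 136) + 8*r^3 - 28*r^2 - 308*r + 160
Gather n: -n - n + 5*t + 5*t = -2*n + 10*t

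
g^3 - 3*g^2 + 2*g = g*(g - 2)*(g - 1)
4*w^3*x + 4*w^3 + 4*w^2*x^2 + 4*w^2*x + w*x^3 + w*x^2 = (2*w + x)^2*(w*x + w)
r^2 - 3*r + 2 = (r - 2)*(r - 1)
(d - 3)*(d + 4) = d^2 + d - 12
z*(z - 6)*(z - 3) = z^3 - 9*z^2 + 18*z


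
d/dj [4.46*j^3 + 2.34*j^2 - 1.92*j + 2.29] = 13.38*j^2 + 4.68*j - 1.92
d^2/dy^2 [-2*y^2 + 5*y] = -4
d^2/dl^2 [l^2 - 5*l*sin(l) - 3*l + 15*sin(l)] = 5*l*sin(l) - 15*sin(l) - 10*cos(l) + 2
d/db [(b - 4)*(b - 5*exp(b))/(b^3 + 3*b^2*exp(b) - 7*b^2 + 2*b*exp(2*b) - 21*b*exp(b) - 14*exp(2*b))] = ((b - 4)*(b - 5*exp(b))*(-3*b^2*exp(b) - 3*b^2 - 4*b*exp(2*b) + 15*b*exp(b) + 14*b + 26*exp(2*b) + 21*exp(b)) + (b - (b - 4)*(5*exp(b) - 1) - 5*exp(b))*(b^3 + 3*b^2*exp(b) - 7*b^2 + 2*b*exp(2*b) - 21*b*exp(b) - 14*exp(2*b)))/(b^3 + 3*b^2*exp(b) - 7*b^2 + 2*b*exp(2*b) - 21*b*exp(b) - 14*exp(2*b))^2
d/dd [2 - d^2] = -2*d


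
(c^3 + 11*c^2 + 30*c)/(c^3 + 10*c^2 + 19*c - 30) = c/(c - 1)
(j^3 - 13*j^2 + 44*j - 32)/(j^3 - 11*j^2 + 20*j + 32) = (j - 1)/(j + 1)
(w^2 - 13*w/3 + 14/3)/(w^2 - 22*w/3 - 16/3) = (-3*w^2 + 13*w - 14)/(-3*w^2 + 22*w + 16)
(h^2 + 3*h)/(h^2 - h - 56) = h*(h + 3)/(h^2 - h - 56)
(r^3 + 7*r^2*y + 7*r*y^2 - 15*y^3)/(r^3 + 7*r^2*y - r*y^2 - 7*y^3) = (r^2 + 8*r*y + 15*y^2)/(r^2 + 8*r*y + 7*y^2)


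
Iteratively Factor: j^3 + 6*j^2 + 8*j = (j + 4)*(j^2 + 2*j) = (j + 2)*(j + 4)*(j)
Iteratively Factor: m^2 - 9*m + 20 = (m - 5)*(m - 4)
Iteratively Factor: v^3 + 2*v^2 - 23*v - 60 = (v - 5)*(v^2 + 7*v + 12) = (v - 5)*(v + 4)*(v + 3)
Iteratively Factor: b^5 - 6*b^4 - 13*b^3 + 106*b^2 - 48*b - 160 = (b - 2)*(b^4 - 4*b^3 - 21*b^2 + 64*b + 80) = (b - 4)*(b - 2)*(b^3 - 21*b - 20) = (b - 4)*(b - 2)*(b + 4)*(b^2 - 4*b - 5) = (b - 5)*(b - 4)*(b - 2)*(b + 4)*(b + 1)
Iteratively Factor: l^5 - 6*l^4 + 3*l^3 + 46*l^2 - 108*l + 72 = (l + 3)*(l^4 - 9*l^3 + 30*l^2 - 44*l + 24) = (l - 2)*(l + 3)*(l^3 - 7*l^2 + 16*l - 12) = (l - 2)^2*(l + 3)*(l^2 - 5*l + 6) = (l - 3)*(l - 2)^2*(l + 3)*(l - 2)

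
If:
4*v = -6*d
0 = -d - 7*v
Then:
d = 0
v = 0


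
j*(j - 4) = j^2 - 4*j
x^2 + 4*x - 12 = (x - 2)*(x + 6)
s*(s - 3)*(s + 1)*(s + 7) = s^4 + 5*s^3 - 17*s^2 - 21*s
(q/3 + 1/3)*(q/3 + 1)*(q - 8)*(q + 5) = q^4/9 + q^3/9 - 49*q^2/9 - 169*q/9 - 40/3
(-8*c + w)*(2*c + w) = -16*c^2 - 6*c*w + w^2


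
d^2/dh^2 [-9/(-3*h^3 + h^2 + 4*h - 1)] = 18*((1 - 9*h)*(3*h^3 - h^2 - 4*h + 1) + (-9*h^2 + 2*h + 4)^2)/(3*h^3 - h^2 - 4*h + 1)^3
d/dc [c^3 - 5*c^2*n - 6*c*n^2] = 3*c^2 - 10*c*n - 6*n^2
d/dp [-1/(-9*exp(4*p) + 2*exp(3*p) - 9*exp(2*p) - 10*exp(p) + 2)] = (-36*exp(3*p) + 6*exp(2*p) - 18*exp(p) - 10)*exp(p)/(9*exp(4*p) - 2*exp(3*p) + 9*exp(2*p) + 10*exp(p) - 2)^2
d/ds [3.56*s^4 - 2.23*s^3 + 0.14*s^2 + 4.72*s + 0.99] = 14.24*s^3 - 6.69*s^2 + 0.28*s + 4.72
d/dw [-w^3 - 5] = -3*w^2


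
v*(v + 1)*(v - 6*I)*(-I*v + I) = -I*v^4 - 6*v^3 + I*v^2 + 6*v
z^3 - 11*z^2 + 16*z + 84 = (z - 7)*(z - 6)*(z + 2)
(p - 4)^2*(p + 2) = p^3 - 6*p^2 + 32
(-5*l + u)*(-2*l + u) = 10*l^2 - 7*l*u + u^2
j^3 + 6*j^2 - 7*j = j*(j - 1)*(j + 7)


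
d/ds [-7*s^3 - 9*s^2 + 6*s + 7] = -21*s^2 - 18*s + 6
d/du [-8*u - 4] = -8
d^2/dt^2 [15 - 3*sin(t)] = 3*sin(t)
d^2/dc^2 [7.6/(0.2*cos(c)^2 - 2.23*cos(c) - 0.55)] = (1.216*(1 - cos(c)^2)^2 - 10.1688*cos(c)^3 + 41.74604*cos(c)^2 + 11.0162*cos(c) - 78.47608)/(-0.2*cos(c)^2 + 2.23*cos(c) + 0.55)^3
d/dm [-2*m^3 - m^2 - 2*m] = -6*m^2 - 2*m - 2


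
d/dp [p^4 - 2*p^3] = p^2*(4*p - 6)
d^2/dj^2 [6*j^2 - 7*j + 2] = 12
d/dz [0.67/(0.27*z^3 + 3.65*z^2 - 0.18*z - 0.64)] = (-0.5427*z^2 - 4.891*z + 0.1206)/(0.27*z^3 + 3.65*z^2 - 0.18*z - 0.64)^2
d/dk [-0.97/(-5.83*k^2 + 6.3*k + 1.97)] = (6.111 - 11.3102*k)/(-5.83*k^2 + 6.3*k + 1.97)^2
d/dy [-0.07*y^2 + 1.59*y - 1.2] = 1.59 - 0.14*y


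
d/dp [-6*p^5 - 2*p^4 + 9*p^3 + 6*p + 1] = -30*p^4 - 8*p^3 + 27*p^2 + 6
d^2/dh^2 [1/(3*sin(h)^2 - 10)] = 6*(-6*sin(h)^4 - 11*sin(h)^2 + 10)/(3*sin(h)^2 - 10)^3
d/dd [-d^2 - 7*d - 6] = -2*d - 7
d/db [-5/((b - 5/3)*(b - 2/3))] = 135*(6*b - 7)/((3*b - 5)^2*(3*b - 2)^2)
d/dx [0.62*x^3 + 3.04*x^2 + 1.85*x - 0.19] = 1.86*x^2 + 6.08*x + 1.85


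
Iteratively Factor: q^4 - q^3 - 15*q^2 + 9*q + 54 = (q - 3)*(q^3 + 2*q^2 - 9*q - 18) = (q - 3)*(q + 2)*(q^2 - 9) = (q - 3)^2*(q + 2)*(q + 3)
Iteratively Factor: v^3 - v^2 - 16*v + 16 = (v - 1)*(v^2 - 16) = (v - 1)*(v + 4)*(v - 4)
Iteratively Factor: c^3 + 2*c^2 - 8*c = (c + 4)*(c^2 - 2*c) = c*(c + 4)*(c - 2)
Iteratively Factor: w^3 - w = (w - 1)*(w^2 + w) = (w - 1)*(w + 1)*(w)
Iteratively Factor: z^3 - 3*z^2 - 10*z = (z)*(z^2 - 3*z - 10) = z*(z + 2)*(z - 5)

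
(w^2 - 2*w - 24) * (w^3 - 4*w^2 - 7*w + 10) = w^5 - 6*w^4 - 23*w^3 + 120*w^2 + 148*w - 240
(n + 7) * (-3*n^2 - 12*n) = -3*n^3 - 33*n^2 - 84*n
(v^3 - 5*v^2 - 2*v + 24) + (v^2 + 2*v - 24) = v^3 - 4*v^2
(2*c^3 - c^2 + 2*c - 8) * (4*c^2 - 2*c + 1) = 8*c^5 - 8*c^4 + 12*c^3 - 37*c^2 + 18*c - 8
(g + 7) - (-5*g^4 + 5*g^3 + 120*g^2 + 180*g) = 5*g^4 - 5*g^3 - 120*g^2 - 179*g + 7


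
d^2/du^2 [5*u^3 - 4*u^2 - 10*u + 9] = 30*u - 8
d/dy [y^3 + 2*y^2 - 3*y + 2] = 3*y^2 + 4*y - 3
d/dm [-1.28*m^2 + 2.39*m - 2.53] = 2.39 - 2.56*m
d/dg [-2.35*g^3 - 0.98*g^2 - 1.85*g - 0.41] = -7.05*g^2 - 1.96*g - 1.85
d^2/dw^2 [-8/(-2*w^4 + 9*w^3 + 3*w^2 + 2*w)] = 16*(3*w*(-4*w^2 + 9*w + 1)*(-2*w^3 + 9*w^2 + 3*w + 2) - (-8*w^3 + 27*w^2 + 6*w + 2)^2)/(w^3*(-2*w^3 + 9*w^2 + 3*w + 2)^3)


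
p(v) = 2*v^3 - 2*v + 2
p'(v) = 6*v^2 - 2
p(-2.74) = -33.66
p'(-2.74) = 43.05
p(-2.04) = -10.90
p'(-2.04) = 22.97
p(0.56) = 1.23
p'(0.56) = -0.12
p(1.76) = 9.38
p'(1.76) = 16.59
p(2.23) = 19.72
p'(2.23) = 27.84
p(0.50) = 1.25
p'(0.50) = -0.50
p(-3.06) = -49.19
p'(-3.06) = 54.18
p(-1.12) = 1.43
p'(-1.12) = 5.53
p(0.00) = 2.00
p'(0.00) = -2.00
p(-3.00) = -46.00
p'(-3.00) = 52.00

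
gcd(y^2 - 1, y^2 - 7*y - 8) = y + 1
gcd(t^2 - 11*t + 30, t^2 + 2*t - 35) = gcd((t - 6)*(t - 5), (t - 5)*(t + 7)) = t - 5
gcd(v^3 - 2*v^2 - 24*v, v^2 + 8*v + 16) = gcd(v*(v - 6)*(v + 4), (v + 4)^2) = v + 4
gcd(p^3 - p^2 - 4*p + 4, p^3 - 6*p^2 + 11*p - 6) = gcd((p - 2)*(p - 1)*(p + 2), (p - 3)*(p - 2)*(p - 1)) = p^2 - 3*p + 2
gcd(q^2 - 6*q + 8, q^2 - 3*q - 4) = q - 4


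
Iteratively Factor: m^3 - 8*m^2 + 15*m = (m - 3)*(m^2 - 5*m) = (m - 5)*(m - 3)*(m)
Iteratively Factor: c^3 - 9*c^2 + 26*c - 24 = (c - 4)*(c^2 - 5*c + 6) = (c - 4)*(c - 2)*(c - 3)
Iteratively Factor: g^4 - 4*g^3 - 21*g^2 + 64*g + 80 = (g + 1)*(g^3 - 5*g^2 - 16*g + 80) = (g - 4)*(g + 1)*(g^2 - g - 20) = (g - 5)*(g - 4)*(g + 1)*(g + 4)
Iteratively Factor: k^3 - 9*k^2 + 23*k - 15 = (k - 1)*(k^2 - 8*k + 15) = (k - 5)*(k - 1)*(k - 3)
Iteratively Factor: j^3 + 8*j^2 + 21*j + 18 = (j + 3)*(j^2 + 5*j + 6) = (j + 3)^2*(j + 2)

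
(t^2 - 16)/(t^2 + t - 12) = (t - 4)/(t - 3)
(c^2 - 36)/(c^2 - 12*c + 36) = (c + 6)/(c - 6)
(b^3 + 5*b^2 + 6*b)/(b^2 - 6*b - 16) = b*(b + 3)/(b - 8)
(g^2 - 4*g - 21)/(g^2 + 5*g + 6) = (g - 7)/(g + 2)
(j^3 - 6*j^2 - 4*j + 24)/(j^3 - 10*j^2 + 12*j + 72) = (j - 2)/(j - 6)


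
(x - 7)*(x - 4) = x^2 - 11*x + 28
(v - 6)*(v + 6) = v^2 - 36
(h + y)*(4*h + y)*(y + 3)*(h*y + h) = 4*h^3*y^2 + 16*h^3*y + 12*h^3 + 5*h^2*y^3 + 20*h^2*y^2 + 15*h^2*y + h*y^4 + 4*h*y^3 + 3*h*y^2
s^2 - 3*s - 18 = (s - 6)*(s + 3)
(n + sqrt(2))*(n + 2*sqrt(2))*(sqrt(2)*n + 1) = sqrt(2)*n^3 + 7*n^2 + 7*sqrt(2)*n + 4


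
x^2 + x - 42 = (x - 6)*(x + 7)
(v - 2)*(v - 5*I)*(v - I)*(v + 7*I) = v^4 - 2*v^3 + I*v^3 + 37*v^2 - 2*I*v^2 - 74*v - 35*I*v + 70*I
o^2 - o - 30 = (o - 6)*(o + 5)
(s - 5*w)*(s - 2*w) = s^2 - 7*s*w + 10*w^2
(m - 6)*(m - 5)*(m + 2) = m^3 - 9*m^2 + 8*m + 60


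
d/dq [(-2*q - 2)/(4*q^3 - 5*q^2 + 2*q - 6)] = 2*(8*q^3 + 7*q^2 - 10*q + 8)/(16*q^6 - 40*q^5 + 41*q^4 - 68*q^3 + 64*q^2 - 24*q + 36)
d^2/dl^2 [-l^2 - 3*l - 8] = -2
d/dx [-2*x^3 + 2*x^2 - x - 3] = -6*x^2 + 4*x - 1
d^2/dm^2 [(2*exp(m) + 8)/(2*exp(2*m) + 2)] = (exp(4*m) + 16*exp(3*m) - 6*exp(2*m) - 16*exp(m) + 1)*exp(m)/(exp(6*m) + 3*exp(4*m) + 3*exp(2*m) + 1)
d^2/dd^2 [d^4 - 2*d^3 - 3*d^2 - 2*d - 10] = 12*d^2 - 12*d - 6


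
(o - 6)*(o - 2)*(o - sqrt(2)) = o^3 - 8*o^2 - sqrt(2)*o^2 + 8*sqrt(2)*o + 12*o - 12*sqrt(2)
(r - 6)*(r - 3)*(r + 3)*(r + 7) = r^4 + r^3 - 51*r^2 - 9*r + 378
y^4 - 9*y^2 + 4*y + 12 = (y - 2)^2*(y + 1)*(y + 3)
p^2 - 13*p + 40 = (p - 8)*(p - 5)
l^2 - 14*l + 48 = (l - 8)*(l - 6)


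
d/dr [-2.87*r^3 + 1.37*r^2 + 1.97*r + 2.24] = -8.61*r^2 + 2.74*r + 1.97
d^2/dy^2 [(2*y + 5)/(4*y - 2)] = 24/(2*y - 1)^3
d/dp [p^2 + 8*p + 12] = 2*p + 8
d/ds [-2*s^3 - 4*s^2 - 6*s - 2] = -6*s^2 - 8*s - 6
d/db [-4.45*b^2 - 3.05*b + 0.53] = -8.9*b - 3.05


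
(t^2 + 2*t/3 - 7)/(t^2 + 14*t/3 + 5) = (3*t - 7)/(3*t + 5)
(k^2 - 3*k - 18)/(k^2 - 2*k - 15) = (k - 6)/(k - 5)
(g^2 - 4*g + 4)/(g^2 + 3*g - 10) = (g - 2)/(g + 5)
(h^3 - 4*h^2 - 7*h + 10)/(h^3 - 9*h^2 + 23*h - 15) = (h + 2)/(h - 3)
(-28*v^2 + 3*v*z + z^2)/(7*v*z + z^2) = (-4*v + z)/z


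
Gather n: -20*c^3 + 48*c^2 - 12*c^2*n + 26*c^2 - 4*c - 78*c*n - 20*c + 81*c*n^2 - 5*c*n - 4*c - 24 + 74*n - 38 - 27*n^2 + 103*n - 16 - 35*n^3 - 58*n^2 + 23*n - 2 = -20*c^3 + 74*c^2 - 28*c - 35*n^3 + n^2*(81*c - 85) + n*(-12*c^2 - 83*c + 200) - 80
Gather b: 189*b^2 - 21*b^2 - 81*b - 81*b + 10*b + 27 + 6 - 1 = 168*b^2 - 152*b + 32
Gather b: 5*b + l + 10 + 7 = 5*b + l + 17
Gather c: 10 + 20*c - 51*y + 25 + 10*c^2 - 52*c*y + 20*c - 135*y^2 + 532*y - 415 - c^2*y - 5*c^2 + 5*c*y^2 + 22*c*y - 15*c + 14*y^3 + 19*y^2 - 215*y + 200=c^2*(5 - y) + c*(5*y^2 - 30*y + 25) + 14*y^3 - 116*y^2 + 266*y - 180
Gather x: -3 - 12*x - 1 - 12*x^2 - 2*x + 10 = -12*x^2 - 14*x + 6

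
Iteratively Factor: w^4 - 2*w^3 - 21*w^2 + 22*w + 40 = (w - 2)*(w^3 - 21*w - 20) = (w - 5)*(w - 2)*(w^2 + 5*w + 4) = (w - 5)*(w - 2)*(w + 1)*(w + 4)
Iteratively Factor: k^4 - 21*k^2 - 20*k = (k)*(k^3 - 21*k - 20) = k*(k + 1)*(k^2 - k - 20) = k*(k + 1)*(k + 4)*(k - 5)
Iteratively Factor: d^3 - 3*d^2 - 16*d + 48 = (d + 4)*(d^2 - 7*d + 12) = (d - 4)*(d + 4)*(d - 3)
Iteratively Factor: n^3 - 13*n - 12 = (n + 1)*(n^2 - n - 12) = (n + 1)*(n + 3)*(n - 4)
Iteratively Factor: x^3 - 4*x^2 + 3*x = (x)*(x^2 - 4*x + 3) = x*(x - 3)*(x - 1)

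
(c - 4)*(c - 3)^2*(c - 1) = c^4 - 11*c^3 + 43*c^2 - 69*c + 36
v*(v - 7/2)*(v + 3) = v^3 - v^2/2 - 21*v/2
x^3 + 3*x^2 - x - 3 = (x - 1)*(x + 1)*(x + 3)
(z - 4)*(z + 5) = z^2 + z - 20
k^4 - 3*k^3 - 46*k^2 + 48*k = k*(k - 8)*(k - 1)*(k + 6)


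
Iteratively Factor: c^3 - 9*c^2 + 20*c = (c - 4)*(c^2 - 5*c) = c*(c - 4)*(c - 5)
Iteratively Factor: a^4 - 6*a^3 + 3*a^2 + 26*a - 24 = (a - 3)*(a^3 - 3*a^2 - 6*a + 8) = (a - 3)*(a - 1)*(a^2 - 2*a - 8) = (a - 3)*(a - 1)*(a + 2)*(a - 4)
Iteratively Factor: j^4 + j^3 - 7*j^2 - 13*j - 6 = (j + 1)*(j^3 - 7*j - 6) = (j - 3)*(j + 1)*(j^2 + 3*j + 2) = (j - 3)*(j + 1)*(j + 2)*(j + 1)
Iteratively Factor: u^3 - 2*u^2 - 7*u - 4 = (u - 4)*(u^2 + 2*u + 1) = (u - 4)*(u + 1)*(u + 1)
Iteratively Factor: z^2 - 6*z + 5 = (z - 1)*(z - 5)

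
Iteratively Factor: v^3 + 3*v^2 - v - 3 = (v + 1)*(v^2 + 2*v - 3) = (v - 1)*(v + 1)*(v + 3)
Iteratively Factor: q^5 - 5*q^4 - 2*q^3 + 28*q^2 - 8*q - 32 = (q - 2)*(q^4 - 3*q^3 - 8*q^2 + 12*q + 16) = (q - 4)*(q - 2)*(q^3 + q^2 - 4*q - 4) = (q - 4)*(q - 2)*(q + 1)*(q^2 - 4) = (q - 4)*(q - 2)^2*(q + 1)*(q + 2)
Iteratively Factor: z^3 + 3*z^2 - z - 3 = (z + 3)*(z^2 - 1) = (z - 1)*(z + 3)*(z + 1)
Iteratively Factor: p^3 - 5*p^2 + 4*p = (p - 1)*(p^2 - 4*p) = (p - 4)*(p - 1)*(p)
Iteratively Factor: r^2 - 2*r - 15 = (r - 5)*(r + 3)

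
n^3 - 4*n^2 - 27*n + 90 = (n - 6)*(n - 3)*(n + 5)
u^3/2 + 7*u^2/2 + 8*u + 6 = (u/2 + 1)*(u + 2)*(u + 3)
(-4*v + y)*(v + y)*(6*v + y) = -24*v^3 - 22*v^2*y + 3*v*y^2 + y^3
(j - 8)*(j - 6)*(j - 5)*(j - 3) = j^4 - 22*j^3 + 175*j^2 - 594*j + 720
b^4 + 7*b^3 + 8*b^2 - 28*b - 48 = (b - 2)*(b + 2)*(b + 3)*(b + 4)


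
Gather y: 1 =1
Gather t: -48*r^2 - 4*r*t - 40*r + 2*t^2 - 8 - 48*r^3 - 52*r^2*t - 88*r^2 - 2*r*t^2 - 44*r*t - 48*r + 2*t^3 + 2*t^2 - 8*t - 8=-48*r^3 - 136*r^2 - 88*r + 2*t^3 + t^2*(4 - 2*r) + t*(-52*r^2 - 48*r - 8) - 16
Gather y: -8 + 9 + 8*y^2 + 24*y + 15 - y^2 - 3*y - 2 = 7*y^2 + 21*y + 14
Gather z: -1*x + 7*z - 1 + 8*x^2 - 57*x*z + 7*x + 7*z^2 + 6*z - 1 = 8*x^2 + 6*x + 7*z^2 + z*(13 - 57*x) - 2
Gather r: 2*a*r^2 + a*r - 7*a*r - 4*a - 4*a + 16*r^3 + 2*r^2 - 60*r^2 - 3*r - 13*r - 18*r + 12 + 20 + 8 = -8*a + 16*r^3 + r^2*(2*a - 58) + r*(-6*a - 34) + 40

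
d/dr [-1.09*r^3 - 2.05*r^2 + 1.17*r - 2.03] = -3.27*r^2 - 4.1*r + 1.17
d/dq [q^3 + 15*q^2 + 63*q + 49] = 3*q^2 + 30*q + 63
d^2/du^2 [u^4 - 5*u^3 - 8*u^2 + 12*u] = 12*u^2 - 30*u - 16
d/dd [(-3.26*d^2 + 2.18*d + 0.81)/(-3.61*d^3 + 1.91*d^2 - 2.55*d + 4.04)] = (-11.7686*d^4 + 15.7396*d^3 + 12.9215*d^2 - 29.435*d + 10.8727)/(13.0321*d^6 - 13.7902*d^5 + 22.0591*d^4 - 38.9098*d^3 + 21.9353*d^2 - 20.604*d + 16.3216)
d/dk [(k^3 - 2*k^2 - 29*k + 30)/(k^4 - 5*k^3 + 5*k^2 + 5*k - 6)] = (-k^4 + 2*k^3 + 87*k^2 - 228*k + 24)/(k^6 - 8*k^5 + 18*k^4 + 4*k^3 - 47*k^2 + 12*k + 36)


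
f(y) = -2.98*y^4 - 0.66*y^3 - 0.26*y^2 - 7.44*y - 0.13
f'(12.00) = -20896.56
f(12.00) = -63060.61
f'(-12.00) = 20311.44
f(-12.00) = -60601.09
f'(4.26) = -967.11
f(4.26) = -1068.99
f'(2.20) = -145.09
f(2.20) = -94.59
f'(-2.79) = 237.47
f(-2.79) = -147.63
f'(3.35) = -479.54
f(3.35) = -428.10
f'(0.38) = -8.58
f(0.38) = -3.09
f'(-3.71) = 575.93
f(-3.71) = -506.97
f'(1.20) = -31.51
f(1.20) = -16.75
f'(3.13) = -393.98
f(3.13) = -332.22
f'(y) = -11.92*y^3 - 1.98*y^2 - 0.52*y - 7.44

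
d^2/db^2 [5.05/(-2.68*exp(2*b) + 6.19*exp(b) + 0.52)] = (5.05*(5.36*exp(b) - 6.19)*(10.72*exp(b) - 12.38)*exp(b) + (54.136*exp(b) - 31.2595)*(-2.68*exp(2*b) + 6.19*exp(b) + 0.52))*exp(b)/(-2.68*exp(2*b) + 6.19*exp(b) + 0.52)^3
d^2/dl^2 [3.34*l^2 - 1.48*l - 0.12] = 6.68000000000000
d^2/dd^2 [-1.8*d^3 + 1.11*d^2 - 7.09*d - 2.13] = 2.22 - 10.8*d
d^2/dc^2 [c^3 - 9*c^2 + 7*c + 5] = 6*c - 18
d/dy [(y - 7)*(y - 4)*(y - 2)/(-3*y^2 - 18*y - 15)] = (-y^4 - 12*y^3 + 113*y^2 + 18*y - 586)/(3*(y^4 + 12*y^3 + 46*y^2 + 60*y + 25))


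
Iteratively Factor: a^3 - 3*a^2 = (a)*(a^2 - 3*a) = a^2*(a - 3)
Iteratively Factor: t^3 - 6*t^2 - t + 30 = (t - 3)*(t^2 - 3*t - 10) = (t - 3)*(t + 2)*(t - 5)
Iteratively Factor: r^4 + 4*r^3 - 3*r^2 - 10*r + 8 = (r - 1)*(r^3 + 5*r^2 + 2*r - 8) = (r - 1)^2*(r^2 + 6*r + 8) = (r - 1)^2*(r + 4)*(r + 2)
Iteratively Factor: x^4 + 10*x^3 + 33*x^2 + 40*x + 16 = (x + 1)*(x^3 + 9*x^2 + 24*x + 16) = (x + 1)^2*(x^2 + 8*x + 16) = (x + 1)^2*(x + 4)*(x + 4)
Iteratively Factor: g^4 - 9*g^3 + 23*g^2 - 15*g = (g - 3)*(g^3 - 6*g^2 + 5*g) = g*(g - 3)*(g^2 - 6*g + 5) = g*(g - 5)*(g - 3)*(g - 1)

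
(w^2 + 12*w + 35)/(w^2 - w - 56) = (w + 5)/(w - 8)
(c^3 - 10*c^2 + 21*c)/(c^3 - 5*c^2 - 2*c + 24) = c*(c - 7)/(c^2 - 2*c - 8)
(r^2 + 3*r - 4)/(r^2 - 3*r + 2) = (r + 4)/(r - 2)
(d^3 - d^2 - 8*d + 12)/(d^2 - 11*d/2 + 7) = 2*(d^2 + d - 6)/(2*d - 7)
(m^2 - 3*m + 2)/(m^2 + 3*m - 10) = (m - 1)/(m + 5)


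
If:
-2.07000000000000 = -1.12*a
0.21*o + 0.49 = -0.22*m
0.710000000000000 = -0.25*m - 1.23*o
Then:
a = 1.85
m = -2.08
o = -0.15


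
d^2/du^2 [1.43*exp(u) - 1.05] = 1.43*exp(u)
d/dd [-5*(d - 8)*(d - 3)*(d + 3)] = -15*d^2 + 80*d + 45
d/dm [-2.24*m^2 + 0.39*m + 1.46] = 0.39 - 4.48*m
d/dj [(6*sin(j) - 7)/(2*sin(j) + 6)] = 25*cos(j)/(2*(sin(j) + 3)^2)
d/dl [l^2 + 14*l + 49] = 2*l + 14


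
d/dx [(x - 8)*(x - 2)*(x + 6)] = 3*x^2 - 8*x - 44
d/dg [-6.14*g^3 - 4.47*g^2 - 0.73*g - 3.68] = -18.42*g^2 - 8.94*g - 0.73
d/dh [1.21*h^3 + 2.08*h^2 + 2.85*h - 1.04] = 3.63*h^2 + 4.16*h + 2.85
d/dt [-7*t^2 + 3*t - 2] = 3 - 14*t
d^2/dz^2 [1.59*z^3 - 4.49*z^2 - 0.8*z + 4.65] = 9.54*z - 8.98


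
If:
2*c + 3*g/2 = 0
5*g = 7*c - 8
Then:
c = 24/41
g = -32/41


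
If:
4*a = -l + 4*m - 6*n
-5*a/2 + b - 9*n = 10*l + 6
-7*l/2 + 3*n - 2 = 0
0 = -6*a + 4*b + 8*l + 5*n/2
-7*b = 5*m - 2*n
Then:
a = -15306/35663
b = 12409/35663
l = -18404/35663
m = -16451/35663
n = 2304/35663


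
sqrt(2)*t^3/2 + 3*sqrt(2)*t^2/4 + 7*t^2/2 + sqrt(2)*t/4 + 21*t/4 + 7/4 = (t + 1/2)*(t + 7*sqrt(2)/2)*(sqrt(2)*t/2 + sqrt(2)/2)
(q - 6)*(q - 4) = q^2 - 10*q + 24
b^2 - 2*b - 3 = (b - 3)*(b + 1)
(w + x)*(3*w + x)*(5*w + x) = 15*w^3 + 23*w^2*x + 9*w*x^2 + x^3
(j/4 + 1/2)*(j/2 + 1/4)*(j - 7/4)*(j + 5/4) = j^4/8 + j^3/4 - 39*j^2/128 - 191*j/256 - 35/128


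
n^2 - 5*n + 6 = (n - 3)*(n - 2)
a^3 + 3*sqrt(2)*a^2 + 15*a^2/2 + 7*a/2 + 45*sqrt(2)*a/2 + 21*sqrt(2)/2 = (a + 1/2)*(a + 7)*(a + 3*sqrt(2))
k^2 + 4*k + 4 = (k + 2)^2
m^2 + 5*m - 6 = (m - 1)*(m + 6)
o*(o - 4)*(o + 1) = o^3 - 3*o^2 - 4*o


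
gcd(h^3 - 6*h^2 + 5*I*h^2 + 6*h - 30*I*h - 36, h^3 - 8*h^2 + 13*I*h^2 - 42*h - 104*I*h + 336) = h + 6*I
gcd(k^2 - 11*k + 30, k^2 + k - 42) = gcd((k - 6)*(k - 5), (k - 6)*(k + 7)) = k - 6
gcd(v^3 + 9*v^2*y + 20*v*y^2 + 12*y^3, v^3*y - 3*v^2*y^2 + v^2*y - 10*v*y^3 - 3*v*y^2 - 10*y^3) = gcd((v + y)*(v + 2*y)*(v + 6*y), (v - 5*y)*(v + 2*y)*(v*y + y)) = v + 2*y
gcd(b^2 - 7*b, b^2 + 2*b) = b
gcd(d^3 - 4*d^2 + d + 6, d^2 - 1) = d + 1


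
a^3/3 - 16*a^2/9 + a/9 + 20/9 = (a/3 + 1/3)*(a - 5)*(a - 4/3)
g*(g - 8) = g^2 - 8*g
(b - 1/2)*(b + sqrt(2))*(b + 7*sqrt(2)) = b^3 - b^2/2 + 8*sqrt(2)*b^2 - 4*sqrt(2)*b + 14*b - 7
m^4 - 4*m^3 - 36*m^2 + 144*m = m*(m - 6)*(m - 4)*(m + 6)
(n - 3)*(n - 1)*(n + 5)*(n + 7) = n^4 + 8*n^3 - 10*n^2 - 104*n + 105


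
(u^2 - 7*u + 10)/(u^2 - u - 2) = (u - 5)/(u + 1)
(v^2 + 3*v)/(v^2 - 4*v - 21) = v/(v - 7)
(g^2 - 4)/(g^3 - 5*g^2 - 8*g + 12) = (g - 2)/(g^2 - 7*g + 6)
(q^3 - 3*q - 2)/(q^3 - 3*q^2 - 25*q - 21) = (q^2 - q - 2)/(q^2 - 4*q - 21)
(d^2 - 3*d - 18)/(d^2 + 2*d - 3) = (d - 6)/(d - 1)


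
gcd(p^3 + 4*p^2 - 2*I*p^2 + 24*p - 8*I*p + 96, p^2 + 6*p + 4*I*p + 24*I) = p + 4*I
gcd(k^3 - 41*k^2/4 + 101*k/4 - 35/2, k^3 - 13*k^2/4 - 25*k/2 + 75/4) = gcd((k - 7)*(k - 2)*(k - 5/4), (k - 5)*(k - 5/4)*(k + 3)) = k - 5/4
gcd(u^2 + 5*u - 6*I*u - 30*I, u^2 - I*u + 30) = u - 6*I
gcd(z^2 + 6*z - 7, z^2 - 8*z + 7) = z - 1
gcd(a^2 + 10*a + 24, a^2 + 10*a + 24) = a^2 + 10*a + 24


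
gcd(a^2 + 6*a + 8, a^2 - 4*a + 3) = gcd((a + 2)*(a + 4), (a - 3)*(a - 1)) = 1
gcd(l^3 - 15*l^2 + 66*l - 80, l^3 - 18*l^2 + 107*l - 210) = l - 5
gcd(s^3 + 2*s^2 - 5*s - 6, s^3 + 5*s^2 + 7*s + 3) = s^2 + 4*s + 3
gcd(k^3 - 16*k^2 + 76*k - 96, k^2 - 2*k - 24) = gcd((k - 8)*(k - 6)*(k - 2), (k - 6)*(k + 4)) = k - 6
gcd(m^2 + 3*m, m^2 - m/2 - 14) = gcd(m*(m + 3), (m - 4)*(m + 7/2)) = 1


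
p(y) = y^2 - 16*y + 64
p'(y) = 2*y - 16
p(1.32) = 44.62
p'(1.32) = -13.36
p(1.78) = 38.69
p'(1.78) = -12.44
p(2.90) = 26.01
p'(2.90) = -10.20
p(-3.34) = 128.60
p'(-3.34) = -22.68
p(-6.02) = 196.56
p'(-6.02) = -28.04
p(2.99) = 25.10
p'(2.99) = -10.02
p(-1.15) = 83.72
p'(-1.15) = -18.30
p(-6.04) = 197.12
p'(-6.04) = -28.08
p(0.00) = 64.00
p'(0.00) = -16.00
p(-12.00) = 400.00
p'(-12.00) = -40.00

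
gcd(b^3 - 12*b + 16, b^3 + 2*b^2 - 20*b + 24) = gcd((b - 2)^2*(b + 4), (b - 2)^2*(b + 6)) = b^2 - 4*b + 4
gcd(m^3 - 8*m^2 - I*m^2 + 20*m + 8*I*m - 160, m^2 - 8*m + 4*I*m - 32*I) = m^2 + m*(-8 + 4*I) - 32*I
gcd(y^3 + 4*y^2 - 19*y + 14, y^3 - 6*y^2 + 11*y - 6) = y^2 - 3*y + 2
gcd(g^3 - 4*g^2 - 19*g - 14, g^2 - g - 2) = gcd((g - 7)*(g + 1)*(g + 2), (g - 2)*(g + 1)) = g + 1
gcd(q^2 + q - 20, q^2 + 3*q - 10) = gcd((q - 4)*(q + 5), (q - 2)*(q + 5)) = q + 5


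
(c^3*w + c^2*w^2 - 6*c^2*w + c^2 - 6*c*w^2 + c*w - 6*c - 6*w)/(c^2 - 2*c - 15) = (-c^3*w - c^2*w^2 + 6*c^2*w - c^2 + 6*c*w^2 - c*w + 6*c + 6*w)/(-c^2 + 2*c + 15)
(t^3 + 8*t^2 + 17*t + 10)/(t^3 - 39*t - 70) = (t + 1)/(t - 7)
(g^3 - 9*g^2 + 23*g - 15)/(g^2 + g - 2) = (g^2 - 8*g + 15)/(g + 2)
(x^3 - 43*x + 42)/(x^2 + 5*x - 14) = (x^2 - 7*x + 6)/(x - 2)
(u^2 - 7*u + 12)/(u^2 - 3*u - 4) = (u - 3)/(u + 1)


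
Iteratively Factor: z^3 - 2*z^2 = (z)*(z^2 - 2*z) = z*(z - 2)*(z)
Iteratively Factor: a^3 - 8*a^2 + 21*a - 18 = (a - 3)*(a^2 - 5*a + 6) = (a - 3)^2*(a - 2)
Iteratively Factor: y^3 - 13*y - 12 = (y + 3)*(y^2 - 3*y - 4) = (y + 1)*(y + 3)*(y - 4)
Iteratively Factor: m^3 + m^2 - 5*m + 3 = (m + 3)*(m^2 - 2*m + 1) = (m - 1)*(m + 3)*(m - 1)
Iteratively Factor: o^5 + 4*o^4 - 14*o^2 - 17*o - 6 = (o + 1)*(o^4 + 3*o^3 - 3*o^2 - 11*o - 6) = (o + 1)*(o + 3)*(o^3 - 3*o - 2) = (o + 1)^2*(o + 3)*(o^2 - o - 2) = (o + 1)^3*(o + 3)*(o - 2)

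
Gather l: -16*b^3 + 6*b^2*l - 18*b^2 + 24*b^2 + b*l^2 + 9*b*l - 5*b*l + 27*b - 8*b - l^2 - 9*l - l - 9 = -16*b^3 + 6*b^2 + 19*b + l^2*(b - 1) + l*(6*b^2 + 4*b - 10) - 9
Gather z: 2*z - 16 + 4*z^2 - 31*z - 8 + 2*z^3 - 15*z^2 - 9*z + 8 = 2*z^3 - 11*z^2 - 38*z - 16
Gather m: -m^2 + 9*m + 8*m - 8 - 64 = -m^2 + 17*m - 72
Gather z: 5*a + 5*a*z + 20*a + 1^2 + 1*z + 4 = 25*a + z*(5*a + 1) + 5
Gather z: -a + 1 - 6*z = -a - 6*z + 1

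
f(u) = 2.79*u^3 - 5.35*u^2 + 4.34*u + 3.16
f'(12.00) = 1081.22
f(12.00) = 4105.96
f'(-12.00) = 1338.02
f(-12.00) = -5640.44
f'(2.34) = 25.13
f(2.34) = 19.77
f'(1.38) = 5.51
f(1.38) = 6.29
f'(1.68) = 9.99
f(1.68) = 8.58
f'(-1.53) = 40.30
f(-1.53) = -26.00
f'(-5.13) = 279.50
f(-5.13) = -536.57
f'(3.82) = 85.60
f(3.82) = 97.19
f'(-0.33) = 8.78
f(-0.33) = 1.04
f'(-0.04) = 4.78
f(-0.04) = 2.98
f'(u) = 8.37*u^2 - 10.7*u + 4.34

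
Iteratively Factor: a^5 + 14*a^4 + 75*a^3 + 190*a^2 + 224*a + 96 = (a + 2)*(a^4 + 12*a^3 + 51*a^2 + 88*a + 48) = (a + 2)*(a + 3)*(a^3 + 9*a^2 + 24*a + 16) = (a + 2)*(a + 3)*(a + 4)*(a^2 + 5*a + 4) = (a + 2)*(a + 3)*(a + 4)^2*(a + 1)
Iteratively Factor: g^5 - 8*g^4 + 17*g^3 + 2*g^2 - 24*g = (g + 1)*(g^4 - 9*g^3 + 26*g^2 - 24*g) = g*(g + 1)*(g^3 - 9*g^2 + 26*g - 24) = g*(g - 3)*(g + 1)*(g^2 - 6*g + 8) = g*(g - 3)*(g - 2)*(g + 1)*(g - 4)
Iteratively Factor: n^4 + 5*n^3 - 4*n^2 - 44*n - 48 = (n - 3)*(n^3 + 8*n^2 + 20*n + 16) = (n - 3)*(n + 4)*(n^2 + 4*n + 4) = (n - 3)*(n + 2)*(n + 4)*(n + 2)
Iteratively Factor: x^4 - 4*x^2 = (x)*(x^3 - 4*x) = x*(x + 2)*(x^2 - 2*x) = x^2*(x + 2)*(x - 2)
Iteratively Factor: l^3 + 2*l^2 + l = (l)*(l^2 + 2*l + 1) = l*(l + 1)*(l + 1)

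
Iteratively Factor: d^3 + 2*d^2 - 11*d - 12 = (d - 3)*(d^2 + 5*d + 4) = (d - 3)*(d + 1)*(d + 4)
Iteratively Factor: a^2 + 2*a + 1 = (a + 1)*(a + 1)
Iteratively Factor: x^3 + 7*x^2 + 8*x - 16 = (x + 4)*(x^2 + 3*x - 4) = (x - 1)*(x + 4)*(x + 4)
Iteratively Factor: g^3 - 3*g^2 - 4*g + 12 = (g - 2)*(g^2 - g - 6) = (g - 2)*(g + 2)*(g - 3)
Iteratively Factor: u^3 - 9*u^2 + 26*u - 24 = (u - 3)*(u^2 - 6*u + 8) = (u - 3)*(u - 2)*(u - 4)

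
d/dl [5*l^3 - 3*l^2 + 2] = 3*l*(5*l - 2)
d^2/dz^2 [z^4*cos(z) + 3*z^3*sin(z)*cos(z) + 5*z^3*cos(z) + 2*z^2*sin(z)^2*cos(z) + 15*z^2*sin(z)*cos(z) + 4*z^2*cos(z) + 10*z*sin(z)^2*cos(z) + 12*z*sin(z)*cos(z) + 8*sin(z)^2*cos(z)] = -z^4*cos(z) - 8*z^3*sin(z) - 6*z^3*sin(2*z) - 5*z^3*cos(z) - 30*z^2*sin(z) - 30*z^2*sin(2*z) + 15*z^2*cos(z)/2 + 18*z^2*cos(2*z) + 9*z^2*cos(3*z)/2 - 18*z*sin(z) - 15*z*sin(2*z) + 6*z*sin(3*z) + 55*z*cos(z)/2 + 60*z*cos(2*z) + 45*z*cos(3*z)/2 - 5*sin(z) + 15*sin(2*z) + 15*sin(3*z) + 7*cos(z) + 24*cos(2*z) + 17*cos(3*z)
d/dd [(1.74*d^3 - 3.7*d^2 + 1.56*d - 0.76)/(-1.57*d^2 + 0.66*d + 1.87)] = (-2.7318*d^4 + 2.2968*d^3 + 9.7686*d^2 - 16.2244*d + 3.4188)/(2.4649*d^4 - 2.0724*d^3 - 5.4362*d^2 + 2.4684*d + 3.4969)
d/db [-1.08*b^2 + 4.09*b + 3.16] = 4.09 - 2.16*b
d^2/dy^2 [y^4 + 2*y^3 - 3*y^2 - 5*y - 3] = 12*y^2 + 12*y - 6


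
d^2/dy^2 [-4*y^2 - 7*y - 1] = -8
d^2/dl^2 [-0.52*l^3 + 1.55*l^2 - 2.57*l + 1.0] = 3.1 - 3.12*l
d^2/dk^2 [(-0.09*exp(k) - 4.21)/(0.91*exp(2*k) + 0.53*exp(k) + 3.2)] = (-0.074529*exp(4*k) - 13.901797*exp(3*k) - 4.518969*exp(2*k) + 48.008131*exp(k) + 6.21856)*exp(k)/(0.753571*exp(6*k) + 1.316679*exp(5*k) + 8.716617*exp(4*k) + 9.409037*exp(3*k) + 30.65184*exp(2*k) + 16.2816*exp(k) + 32.768)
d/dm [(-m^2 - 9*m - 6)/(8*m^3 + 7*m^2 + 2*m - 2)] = (8*m^4 + 144*m^3 + 205*m^2 + 88*m + 30)/(64*m^6 + 112*m^5 + 81*m^4 - 4*m^3 - 24*m^2 - 8*m + 4)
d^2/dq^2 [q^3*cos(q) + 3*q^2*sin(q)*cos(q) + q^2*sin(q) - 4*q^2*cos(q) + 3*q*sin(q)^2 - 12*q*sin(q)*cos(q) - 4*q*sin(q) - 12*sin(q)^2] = -q^3*cos(q) - 7*q^2*sin(q) - 6*q^2*sin(2*q) + 4*q^2*cos(q) + 20*q*sin(q) + 24*q*sin(2*q) + 10*q*cos(q) + 18*q*cos(2*q) + 2*sin(q) + 9*sin(2*q) - 16*cos(q) - 48*cos(2*q)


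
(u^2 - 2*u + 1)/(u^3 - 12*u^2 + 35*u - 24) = (u - 1)/(u^2 - 11*u + 24)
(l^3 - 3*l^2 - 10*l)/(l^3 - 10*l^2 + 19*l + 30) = l*(l + 2)/(l^2 - 5*l - 6)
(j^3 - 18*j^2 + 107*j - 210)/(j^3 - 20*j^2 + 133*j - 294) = (j - 5)/(j - 7)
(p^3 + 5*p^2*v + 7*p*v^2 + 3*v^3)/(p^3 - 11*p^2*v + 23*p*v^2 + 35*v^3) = (p^2 + 4*p*v + 3*v^2)/(p^2 - 12*p*v + 35*v^2)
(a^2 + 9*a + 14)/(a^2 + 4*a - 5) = (a^2 + 9*a + 14)/(a^2 + 4*a - 5)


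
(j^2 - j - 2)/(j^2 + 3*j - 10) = (j + 1)/(j + 5)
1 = 1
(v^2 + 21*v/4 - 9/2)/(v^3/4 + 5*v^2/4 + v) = (4*v^2 + 21*v - 18)/(v*(v^2 + 5*v + 4))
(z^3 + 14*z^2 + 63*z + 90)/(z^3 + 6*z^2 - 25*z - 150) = (z + 3)/(z - 5)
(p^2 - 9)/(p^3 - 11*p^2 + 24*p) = (p + 3)/(p*(p - 8))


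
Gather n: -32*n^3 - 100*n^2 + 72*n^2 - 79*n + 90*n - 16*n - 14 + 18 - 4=-32*n^3 - 28*n^2 - 5*n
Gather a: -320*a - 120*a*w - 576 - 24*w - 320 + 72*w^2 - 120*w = a*(-120*w - 320) + 72*w^2 - 144*w - 896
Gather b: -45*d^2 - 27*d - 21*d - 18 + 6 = -45*d^2 - 48*d - 12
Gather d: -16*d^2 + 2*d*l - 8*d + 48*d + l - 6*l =-16*d^2 + d*(2*l + 40) - 5*l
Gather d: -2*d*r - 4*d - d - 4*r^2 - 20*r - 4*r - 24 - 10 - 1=d*(-2*r - 5) - 4*r^2 - 24*r - 35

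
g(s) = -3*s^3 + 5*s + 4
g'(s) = 5 - 9*s^2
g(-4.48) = 251.35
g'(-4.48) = -175.63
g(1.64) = -1.03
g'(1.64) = -19.21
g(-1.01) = 2.04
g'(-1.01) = -4.18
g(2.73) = -43.39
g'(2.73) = -62.08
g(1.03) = 5.87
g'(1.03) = -4.55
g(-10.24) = 3174.03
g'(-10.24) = -938.72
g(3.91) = -155.78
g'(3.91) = -132.59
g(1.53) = 0.91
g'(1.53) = -16.07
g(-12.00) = 5128.00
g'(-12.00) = -1291.00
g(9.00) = -2138.00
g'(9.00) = -724.00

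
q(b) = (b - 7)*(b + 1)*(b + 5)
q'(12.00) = 371.00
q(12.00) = 1105.00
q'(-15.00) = 668.00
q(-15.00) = -3080.00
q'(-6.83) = 116.61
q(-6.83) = -147.55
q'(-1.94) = -21.83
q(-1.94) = 25.72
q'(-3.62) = 9.55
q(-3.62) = 38.40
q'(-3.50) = 6.75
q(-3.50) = 39.38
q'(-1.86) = -22.90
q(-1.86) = 23.93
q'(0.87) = -36.47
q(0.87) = -67.29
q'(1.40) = -33.92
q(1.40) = -86.02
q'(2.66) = -21.09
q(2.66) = -121.67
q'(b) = (b - 7)*(b + 1) + (b - 7)*(b + 5) + (b + 1)*(b + 5)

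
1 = 1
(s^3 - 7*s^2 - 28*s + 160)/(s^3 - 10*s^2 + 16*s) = (s^2 + s - 20)/(s*(s - 2))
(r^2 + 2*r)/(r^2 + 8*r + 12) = r/(r + 6)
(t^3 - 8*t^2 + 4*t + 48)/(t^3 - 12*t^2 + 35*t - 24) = (t^3 - 8*t^2 + 4*t + 48)/(t^3 - 12*t^2 + 35*t - 24)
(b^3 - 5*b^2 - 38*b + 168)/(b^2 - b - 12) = (b^2 - b - 42)/(b + 3)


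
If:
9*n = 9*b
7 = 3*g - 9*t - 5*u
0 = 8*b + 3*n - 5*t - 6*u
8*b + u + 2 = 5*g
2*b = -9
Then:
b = -9/2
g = -2793/320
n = -9/2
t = 267/160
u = -617/64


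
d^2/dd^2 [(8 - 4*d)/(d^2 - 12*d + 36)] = 8*(-d - 6)/(d^4 - 24*d^3 + 216*d^2 - 864*d + 1296)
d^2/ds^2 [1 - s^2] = -2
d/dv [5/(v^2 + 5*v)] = 5*(-2*v - 5)/(v^2*(v + 5)^2)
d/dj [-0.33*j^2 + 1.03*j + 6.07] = 1.03 - 0.66*j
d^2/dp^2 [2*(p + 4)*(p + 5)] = 4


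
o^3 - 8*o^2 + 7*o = o*(o - 7)*(o - 1)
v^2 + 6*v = v*(v + 6)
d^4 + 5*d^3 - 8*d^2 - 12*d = d*(d - 2)*(d + 1)*(d + 6)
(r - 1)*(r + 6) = r^2 + 5*r - 6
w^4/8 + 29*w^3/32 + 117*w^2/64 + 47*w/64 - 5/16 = (w/4 + 1)*(w/2 + 1/2)*(w - 1/4)*(w + 5/2)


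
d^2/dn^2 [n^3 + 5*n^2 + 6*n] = 6*n + 10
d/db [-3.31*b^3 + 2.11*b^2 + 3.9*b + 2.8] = -9.93*b^2 + 4.22*b + 3.9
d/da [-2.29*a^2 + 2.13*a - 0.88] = 2.13 - 4.58*a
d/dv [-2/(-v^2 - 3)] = -4*v/(v^2 + 3)^2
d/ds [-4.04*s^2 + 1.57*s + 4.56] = 1.57 - 8.08*s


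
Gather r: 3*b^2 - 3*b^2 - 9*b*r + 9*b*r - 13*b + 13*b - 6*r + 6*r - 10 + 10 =0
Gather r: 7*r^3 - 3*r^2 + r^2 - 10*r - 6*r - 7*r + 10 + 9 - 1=7*r^3 - 2*r^2 - 23*r + 18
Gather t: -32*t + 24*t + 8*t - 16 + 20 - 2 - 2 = 0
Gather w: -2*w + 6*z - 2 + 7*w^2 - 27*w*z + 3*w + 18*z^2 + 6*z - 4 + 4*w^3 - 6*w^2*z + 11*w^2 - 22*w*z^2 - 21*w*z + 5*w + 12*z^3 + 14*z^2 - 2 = 4*w^3 + w^2*(18 - 6*z) + w*(-22*z^2 - 48*z + 6) + 12*z^3 + 32*z^2 + 12*z - 8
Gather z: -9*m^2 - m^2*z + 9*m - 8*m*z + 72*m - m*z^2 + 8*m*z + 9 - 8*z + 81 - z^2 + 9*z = -9*m^2 + 81*m + z^2*(-m - 1) + z*(1 - m^2) + 90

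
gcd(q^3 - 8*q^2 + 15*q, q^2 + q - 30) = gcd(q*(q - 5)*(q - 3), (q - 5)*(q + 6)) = q - 5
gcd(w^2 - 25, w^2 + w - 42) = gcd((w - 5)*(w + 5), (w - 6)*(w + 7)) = 1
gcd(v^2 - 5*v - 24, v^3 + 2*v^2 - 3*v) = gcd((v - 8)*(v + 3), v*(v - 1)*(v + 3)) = v + 3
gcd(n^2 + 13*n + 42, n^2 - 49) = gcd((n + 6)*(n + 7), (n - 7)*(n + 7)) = n + 7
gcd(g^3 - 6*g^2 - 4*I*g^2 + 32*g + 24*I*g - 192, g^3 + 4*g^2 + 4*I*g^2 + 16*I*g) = g + 4*I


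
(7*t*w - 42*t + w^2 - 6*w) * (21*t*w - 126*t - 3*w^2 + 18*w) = 147*t^2*w^2 - 1764*t^2*w + 5292*t^2 - 3*w^4 + 36*w^3 - 108*w^2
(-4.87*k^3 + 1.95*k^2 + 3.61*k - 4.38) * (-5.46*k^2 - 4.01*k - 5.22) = 26.5902*k^5 + 8.8817*k^4 - 2.1087*k^3 - 0.740299999999998*k^2 - 1.2804*k + 22.8636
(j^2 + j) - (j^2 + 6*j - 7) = 7 - 5*j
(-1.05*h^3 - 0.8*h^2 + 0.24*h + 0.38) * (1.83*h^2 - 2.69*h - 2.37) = -1.9215*h^5 + 1.3605*h^4 + 5.0797*h^3 + 1.9458*h^2 - 1.591*h - 0.9006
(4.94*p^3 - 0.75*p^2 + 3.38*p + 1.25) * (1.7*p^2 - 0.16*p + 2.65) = 8.398*p^5 - 2.0654*p^4 + 18.957*p^3 - 0.4033*p^2 + 8.757*p + 3.3125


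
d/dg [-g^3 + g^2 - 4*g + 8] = -3*g^2 + 2*g - 4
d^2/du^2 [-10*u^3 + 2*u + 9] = -60*u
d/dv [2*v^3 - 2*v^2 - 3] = 2*v*(3*v - 2)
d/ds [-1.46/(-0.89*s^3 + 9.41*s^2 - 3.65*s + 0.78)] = (-3.8982*s^2 + 27.4772*s - 5.329)/(0.89*s^3 - 9.41*s^2 + 3.65*s - 0.78)^2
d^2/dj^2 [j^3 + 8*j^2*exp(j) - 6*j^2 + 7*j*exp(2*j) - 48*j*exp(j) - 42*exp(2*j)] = 8*j^2*exp(j) + 28*j*exp(2*j) - 16*j*exp(j) + 6*j - 140*exp(2*j) - 80*exp(j) - 12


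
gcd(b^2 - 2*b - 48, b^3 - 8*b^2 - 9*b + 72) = b - 8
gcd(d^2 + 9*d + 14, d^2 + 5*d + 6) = d + 2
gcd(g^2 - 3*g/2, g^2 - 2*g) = g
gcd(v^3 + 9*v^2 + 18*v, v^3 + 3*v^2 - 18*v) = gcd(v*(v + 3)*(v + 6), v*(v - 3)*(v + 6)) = v^2 + 6*v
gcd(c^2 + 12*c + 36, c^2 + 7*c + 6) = c + 6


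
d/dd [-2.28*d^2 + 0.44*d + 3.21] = 0.44 - 4.56*d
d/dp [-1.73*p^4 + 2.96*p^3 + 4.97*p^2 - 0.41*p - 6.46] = -6.92*p^3 + 8.88*p^2 + 9.94*p - 0.41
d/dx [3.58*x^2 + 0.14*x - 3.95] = 7.16*x + 0.14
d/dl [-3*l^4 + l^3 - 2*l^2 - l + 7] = -12*l^3 + 3*l^2 - 4*l - 1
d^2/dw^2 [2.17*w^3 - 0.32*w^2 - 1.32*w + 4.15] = 13.02*w - 0.64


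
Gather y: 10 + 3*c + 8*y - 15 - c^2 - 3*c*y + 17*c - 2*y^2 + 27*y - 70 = -c^2 + 20*c - 2*y^2 + y*(35 - 3*c) - 75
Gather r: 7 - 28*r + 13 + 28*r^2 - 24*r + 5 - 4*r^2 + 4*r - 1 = 24*r^2 - 48*r + 24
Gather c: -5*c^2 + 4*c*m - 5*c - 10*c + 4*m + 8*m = -5*c^2 + c*(4*m - 15) + 12*m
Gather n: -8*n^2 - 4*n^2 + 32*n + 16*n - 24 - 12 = -12*n^2 + 48*n - 36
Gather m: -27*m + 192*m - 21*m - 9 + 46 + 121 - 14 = 144*m + 144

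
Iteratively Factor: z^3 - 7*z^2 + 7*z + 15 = (z - 3)*(z^2 - 4*z - 5) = (z - 3)*(z + 1)*(z - 5)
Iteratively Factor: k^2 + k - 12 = (k - 3)*(k + 4)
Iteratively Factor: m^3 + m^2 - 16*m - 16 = (m - 4)*(m^2 + 5*m + 4) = (m - 4)*(m + 4)*(m + 1)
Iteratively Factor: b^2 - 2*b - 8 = (b + 2)*(b - 4)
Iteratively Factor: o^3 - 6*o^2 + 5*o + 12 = (o - 4)*(o^2 - 2*o - 3) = (o - 4)*(o + 1)*(o - 3)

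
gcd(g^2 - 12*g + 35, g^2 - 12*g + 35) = g^2 - 12*g + 35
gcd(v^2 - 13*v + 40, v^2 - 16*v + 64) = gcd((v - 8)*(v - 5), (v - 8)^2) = v - 8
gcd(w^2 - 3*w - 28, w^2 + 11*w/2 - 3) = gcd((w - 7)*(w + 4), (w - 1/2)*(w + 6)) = 1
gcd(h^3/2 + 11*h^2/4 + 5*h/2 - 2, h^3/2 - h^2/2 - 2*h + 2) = h + 2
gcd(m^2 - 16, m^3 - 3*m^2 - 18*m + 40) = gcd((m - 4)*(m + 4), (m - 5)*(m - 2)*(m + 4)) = m + 4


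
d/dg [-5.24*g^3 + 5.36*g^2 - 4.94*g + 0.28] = -15.72*g^2 + 10.72*g - 4.94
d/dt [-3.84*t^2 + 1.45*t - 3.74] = 1.45 - 7.68*t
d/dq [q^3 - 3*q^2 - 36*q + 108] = 3*q^2 - 6*q - 36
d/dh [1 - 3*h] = -3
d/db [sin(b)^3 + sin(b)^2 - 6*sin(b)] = (3*sin(b)^2 + 2*sin(b) - 6)*cos(b)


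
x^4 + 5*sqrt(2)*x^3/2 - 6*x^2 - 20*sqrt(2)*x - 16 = (x - 2*sqrt(2))*(x + sqrt(2)/2)*(x + 2*sqrt(2))^2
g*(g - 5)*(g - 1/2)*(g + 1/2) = g^4 - 5*g^3 - g^2/4 + 5*g/4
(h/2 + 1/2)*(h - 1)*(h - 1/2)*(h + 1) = h^4/2 + h^3/4 - 3*h^2/4 - h/4 + 1/4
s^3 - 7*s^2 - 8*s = s*(s - 8)*(s + 1)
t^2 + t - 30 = (t - 5)*(t + 6)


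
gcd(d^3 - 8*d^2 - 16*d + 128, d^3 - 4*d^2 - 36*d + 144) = d - 4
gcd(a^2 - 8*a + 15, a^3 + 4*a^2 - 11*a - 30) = a - 3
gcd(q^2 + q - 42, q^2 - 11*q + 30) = q - 6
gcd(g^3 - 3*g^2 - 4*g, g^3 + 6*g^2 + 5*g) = g^2 + g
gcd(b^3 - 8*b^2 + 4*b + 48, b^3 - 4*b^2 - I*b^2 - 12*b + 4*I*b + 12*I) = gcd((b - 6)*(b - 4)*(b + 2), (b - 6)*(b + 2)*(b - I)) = b^2 - 4*b - 12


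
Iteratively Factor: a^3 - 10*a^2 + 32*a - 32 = (a - 4)*(a^2 - 6*a + 8) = (a - 4)^2*(a - 2)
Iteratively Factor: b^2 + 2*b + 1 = (b + 1)*(b + 1)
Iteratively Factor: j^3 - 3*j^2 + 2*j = (j - 2)*(j^2 - j) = j*(j - 2)*(j - 1)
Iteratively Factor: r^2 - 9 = (r + 3)*(r - 3)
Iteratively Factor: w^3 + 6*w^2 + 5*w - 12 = (w - 1)*(w^2 + 7*w + 12) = (w - 1)*(w + 4)*(w + 3)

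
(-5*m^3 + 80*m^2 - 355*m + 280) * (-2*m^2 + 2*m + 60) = 10*m^5 - 170*m^4 + 570*m^3 + 3530*m^2 - 20740*m + 16800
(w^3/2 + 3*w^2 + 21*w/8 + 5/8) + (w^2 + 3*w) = w^3/2 + 4*w^2 + 45*w/8 + 5/8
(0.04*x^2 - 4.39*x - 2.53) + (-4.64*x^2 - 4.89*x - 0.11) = -4.6*x^2 - 9.28*x - 2.64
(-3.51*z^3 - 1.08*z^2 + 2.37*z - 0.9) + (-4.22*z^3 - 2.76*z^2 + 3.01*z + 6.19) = -7.73*z^3 - 3.84*z^2 + 5.38*z + 5.29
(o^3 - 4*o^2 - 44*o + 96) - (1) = o^3 - 4*o^2 - 44*o + 95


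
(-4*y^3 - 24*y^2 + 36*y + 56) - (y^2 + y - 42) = -4*y^3 - 25*y^2 + 35*y + 98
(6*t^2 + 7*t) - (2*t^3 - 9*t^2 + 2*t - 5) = -2*t^3 + 15*t^2 + 5*t + 5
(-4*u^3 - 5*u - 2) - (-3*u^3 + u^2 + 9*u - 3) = -u^3 - u^2 - 14*u + 1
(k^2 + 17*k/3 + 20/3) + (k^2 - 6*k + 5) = 2*k^2 - k/3 + 35/3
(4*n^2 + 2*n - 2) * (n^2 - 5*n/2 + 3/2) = 4*n^4 - 8*n^3 - n^2 + 8*n - 3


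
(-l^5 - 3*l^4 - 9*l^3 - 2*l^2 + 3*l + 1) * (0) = 0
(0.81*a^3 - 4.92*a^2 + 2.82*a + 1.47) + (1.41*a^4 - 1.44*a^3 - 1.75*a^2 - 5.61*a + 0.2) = 1.41*a^4 - 0.63*a^3 - 6.67*a^2 - 2.79*a + 1.67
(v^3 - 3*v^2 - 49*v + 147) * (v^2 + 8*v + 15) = v^5 + 5*v^4 - 58*v^3 - 290*v^2 + 441*v + 2205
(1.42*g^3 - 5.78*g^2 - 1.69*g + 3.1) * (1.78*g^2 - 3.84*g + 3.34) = 2.5276*g^5 - 15.7412*g^4 + 23.9298*g^3 - 7.2976*g^2 - 17.5486*g + 10.354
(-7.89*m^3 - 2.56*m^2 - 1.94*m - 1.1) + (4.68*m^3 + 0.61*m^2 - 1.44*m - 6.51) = -3.21*m^3 - 1.95*m^2 - 3.38*m - 7.61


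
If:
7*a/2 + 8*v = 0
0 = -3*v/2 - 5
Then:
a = 160/21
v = -10/3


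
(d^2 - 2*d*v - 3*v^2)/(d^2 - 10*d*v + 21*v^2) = (-d - v)/(-d + 7*v)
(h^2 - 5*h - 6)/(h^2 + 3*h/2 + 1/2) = 2*(h - 6)/(2*h + 1)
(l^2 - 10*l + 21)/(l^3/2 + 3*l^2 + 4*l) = 2*(l^2 - 10*l + 21)/(l*(l^2 + 6*l + 8))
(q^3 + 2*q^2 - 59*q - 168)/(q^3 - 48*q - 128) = (q^2 + 10*q + 21)/(q^2 + 8*q + 16)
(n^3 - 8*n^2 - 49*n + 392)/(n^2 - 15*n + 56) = n + 7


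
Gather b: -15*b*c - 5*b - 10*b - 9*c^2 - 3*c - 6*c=b*(-15*c - 15) - 9*c^2 - 9*c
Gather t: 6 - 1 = 5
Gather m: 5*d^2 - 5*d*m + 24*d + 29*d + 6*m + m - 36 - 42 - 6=5*d^2 + 53*d + m*(7 - 5*d) - 84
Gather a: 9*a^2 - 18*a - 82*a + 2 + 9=9*a^2 - 100*a + 11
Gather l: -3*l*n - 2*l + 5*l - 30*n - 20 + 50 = l*(3 - 3*n) - 30*n + 30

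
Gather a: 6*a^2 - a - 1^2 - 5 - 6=6*a^2 - a - 12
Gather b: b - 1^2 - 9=b - 10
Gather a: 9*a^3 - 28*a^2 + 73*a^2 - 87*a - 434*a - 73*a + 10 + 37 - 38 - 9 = 9*a^3 + 45*a^2 - 594*a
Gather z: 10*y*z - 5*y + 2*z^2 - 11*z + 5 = -5*y + 2*z^2 + z*(10*y - 11) + 5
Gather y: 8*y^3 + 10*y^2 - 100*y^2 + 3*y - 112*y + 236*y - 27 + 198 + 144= 8*y^3 - 90*y^2 + 127*y + 315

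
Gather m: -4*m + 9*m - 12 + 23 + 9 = 5*m + 20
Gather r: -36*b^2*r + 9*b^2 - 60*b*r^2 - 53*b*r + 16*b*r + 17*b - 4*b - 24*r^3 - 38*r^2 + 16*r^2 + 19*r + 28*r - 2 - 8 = 9*b^2 + 13*b - 24*r^3 + r^2*(-60*b - 22) + r*(-36*b^2 - 37*b + 47) - 10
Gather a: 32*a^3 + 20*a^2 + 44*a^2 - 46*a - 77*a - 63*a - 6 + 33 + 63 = 32*a^3 + 64*a^2 - 186*a + 90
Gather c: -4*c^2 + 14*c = -4*c^2 + 14*c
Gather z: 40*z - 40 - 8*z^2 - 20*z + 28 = -8*z^2 + 20*z - 12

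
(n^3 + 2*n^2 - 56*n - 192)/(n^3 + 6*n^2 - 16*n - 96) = (n - 8)/(n - 4)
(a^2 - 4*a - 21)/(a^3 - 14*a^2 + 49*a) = (a + 3)/(a*(a - 7))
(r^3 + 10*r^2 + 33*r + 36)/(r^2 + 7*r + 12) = r + 3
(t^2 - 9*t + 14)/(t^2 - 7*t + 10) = (t - 7)/(t - 5)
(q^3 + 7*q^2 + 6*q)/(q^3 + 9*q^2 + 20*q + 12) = q/(q + 2)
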